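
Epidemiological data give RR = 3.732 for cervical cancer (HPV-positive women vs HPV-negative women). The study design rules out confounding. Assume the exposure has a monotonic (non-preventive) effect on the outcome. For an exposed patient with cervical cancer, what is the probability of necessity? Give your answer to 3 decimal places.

PN ≈ 0.732

Under exogeneity and monotonicity, PN = (RR − 1) / RR = 1 − 1/RR.
PN = (3.732 − 1) / 3.732 = 2.732 / 3.732 ≈ 0.7320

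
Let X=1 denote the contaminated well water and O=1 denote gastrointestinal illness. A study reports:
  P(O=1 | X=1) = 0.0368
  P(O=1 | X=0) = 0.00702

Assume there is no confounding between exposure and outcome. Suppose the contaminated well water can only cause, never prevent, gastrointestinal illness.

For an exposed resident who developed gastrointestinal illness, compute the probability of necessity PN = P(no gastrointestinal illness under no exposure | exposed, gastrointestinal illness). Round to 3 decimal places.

Let p₁ = 0.0368, p₀ = 0.00702.
Under exogeneity and monotonicity, PN = (p₁ − p₀) / p₁.
PN = (0.0368 − 0.00702) / 0.0368 = 0.02978 / 0.0368 ≈ 0.8092

PN ≈ 0.809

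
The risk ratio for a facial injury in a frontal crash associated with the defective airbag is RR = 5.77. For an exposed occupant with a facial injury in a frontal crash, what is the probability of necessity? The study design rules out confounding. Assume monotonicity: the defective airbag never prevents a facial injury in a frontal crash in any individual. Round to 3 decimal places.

Under exogeneity and monotonicity, PN = (RR − 1) / RR = 1 − 1/RR.
PN = (5.77 − 1) / 5.77 = 4.77 / 5.77 ≈ 0.8267

PN ≈ 0.827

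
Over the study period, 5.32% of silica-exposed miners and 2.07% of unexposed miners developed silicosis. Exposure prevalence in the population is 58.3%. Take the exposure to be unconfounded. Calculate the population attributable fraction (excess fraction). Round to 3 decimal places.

p₁ = 0.0532, p₀ = 0.0207.
Overall risk P(Y=1) = π·p₁ + (1−π)·p₀ = 0.583×0.0532 + 0.417×0.0207 = 0.039648.
Under exogeneity, PAF = [P(Y=1) − p₀] / P(Y=1).
PAF = (0.039648 − 0.0207) / 0.039648 ≈ 0.4779

PAF ≈ 0.478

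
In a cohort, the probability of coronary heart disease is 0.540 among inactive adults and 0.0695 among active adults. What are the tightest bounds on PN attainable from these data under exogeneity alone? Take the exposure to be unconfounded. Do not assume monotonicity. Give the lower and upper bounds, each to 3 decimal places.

Let p₁ = 0.54, p₀ = 0.0695.
Under exogeneity alone the bounds on PN are max{0,(p₁−p₀)/p₁} ≤ PN ≤ min{1,(1−p₀)/p₁}.
  lower = (p₁ − p₀)/p₁ = 0.4705 / 0.54 ≈ 0.8713
  upper = min{1, (1 − p₀)/p₁} = 0.9305 / 0.54 ≈ 1.7231 → capped at 1

0.871 ≤ PN ≤ 1.000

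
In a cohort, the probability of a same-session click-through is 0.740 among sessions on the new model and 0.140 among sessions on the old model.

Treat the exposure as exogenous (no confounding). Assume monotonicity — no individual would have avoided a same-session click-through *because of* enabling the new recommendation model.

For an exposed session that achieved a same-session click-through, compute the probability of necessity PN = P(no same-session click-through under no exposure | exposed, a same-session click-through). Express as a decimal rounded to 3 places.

Let p₁ = 0.74, p₀ = 0.14.
Under exogeneity and monotonicity, PN = (p₁ − p₀) / p₁.
PN = (0.74 − 0.14) / 0.74 = 0.6 / 0.74 ≈ 0.8108

PN ≈ 0.811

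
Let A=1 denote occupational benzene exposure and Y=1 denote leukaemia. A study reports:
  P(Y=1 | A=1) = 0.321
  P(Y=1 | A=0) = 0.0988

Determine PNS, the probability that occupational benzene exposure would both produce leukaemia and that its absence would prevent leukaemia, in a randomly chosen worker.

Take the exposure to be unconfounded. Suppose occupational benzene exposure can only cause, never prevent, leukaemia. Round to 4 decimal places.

PNS ≈ 0.2222

Let p₁ = 0.321, p₀ = 0.0988.
Under exogeneity and monotonicity, PNS = p₁ − p₀.
PNS = 0.321 − 0.0988 = 0.2222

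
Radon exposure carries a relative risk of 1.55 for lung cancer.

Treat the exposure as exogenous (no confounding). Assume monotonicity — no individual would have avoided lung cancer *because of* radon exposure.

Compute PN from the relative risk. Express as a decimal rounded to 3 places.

Under exogeneity and monotonicity, PN = (RR − 1) / RR = 1 − 1/RR.
PN = (1.55 − 1) / 1.55 = 0.55 / 1.55 ≈ 0.3548

PN ≈ 0.355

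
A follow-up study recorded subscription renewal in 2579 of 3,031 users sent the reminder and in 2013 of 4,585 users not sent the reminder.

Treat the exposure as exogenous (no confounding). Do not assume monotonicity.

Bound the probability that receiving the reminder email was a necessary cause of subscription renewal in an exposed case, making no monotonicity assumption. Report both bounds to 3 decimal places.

p₁ = P(outcome | exposed) = 2579/3031 = 0.85087
p₀ = P(outcome | unexposed) = 2013/4585 = 0.43904
Under exogeneity alone the bounds on PN are max{0,(p₁−p₀)/p₁} ≤ PN ≤ min{1,(1−p₀)/p₁}.
  lower = (p₁ − p₀)/p₁ = 0.41183 / 0.85087 ≈ 0.4840
  upper = min{1, (1 − p₀)/p₁} = 0.56096 / 0.85087 ≈ 0.6593

0.484 ≤ PN ≤ 0.659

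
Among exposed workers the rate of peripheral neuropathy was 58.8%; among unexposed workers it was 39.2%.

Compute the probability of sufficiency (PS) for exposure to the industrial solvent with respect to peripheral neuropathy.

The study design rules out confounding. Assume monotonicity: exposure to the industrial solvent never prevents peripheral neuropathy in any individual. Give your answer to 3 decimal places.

p₁ = 0.588, p₀ = 0.392.
Under exogeneity and monotonicity, PS = (p₁ − p₀) / (1 − p₀).
PS = (0.588 − 0.392) / (1 − 0.392) = 0.196 / 0.608 ≈ 0.3224

PS ≈ 0.322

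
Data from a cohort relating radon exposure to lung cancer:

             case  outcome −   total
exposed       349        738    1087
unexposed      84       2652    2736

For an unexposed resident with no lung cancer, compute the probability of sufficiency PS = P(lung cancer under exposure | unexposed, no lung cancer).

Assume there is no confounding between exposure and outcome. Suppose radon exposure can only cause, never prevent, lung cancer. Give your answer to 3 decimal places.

PS ≈ 0.300

p₁ = P(outcome | exposed) = 349/1087 = 0.32107
p₀ = P(outcome | unexposed) = 84/2736 = 0.030702
Under exogeneity and monotonicity, PS = (p₁ − p₀)/(1 − p₀).
PS = (0.32107 − 0.030702) / 0.9693 ≈ 0.2996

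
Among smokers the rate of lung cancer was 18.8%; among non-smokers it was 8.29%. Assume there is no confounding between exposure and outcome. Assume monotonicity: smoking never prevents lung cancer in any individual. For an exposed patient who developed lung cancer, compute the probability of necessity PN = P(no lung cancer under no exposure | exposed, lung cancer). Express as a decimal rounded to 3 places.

p₁ = 0.188, p₀ = 0.0829.
Under exogeneity and monotonicity, PN = (p₁ − p₀) / p₁.
PN = (0.188 − 0.0829) / 0.188 = 0.1051 / 0.188 ≈ 0.5590

PN ≈ 0.559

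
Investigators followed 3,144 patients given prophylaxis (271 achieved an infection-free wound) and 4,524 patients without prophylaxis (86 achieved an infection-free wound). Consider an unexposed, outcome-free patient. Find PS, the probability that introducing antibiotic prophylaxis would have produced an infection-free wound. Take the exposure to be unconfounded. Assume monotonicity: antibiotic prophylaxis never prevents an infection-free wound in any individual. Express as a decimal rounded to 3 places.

p₁ = P(outcome | exposed) = 271/3144 = 0.086196
p₀ = P(outcome | unexposed) = 86/4524 = 0.01901
Under exogeneity and monotonicity, PS = (p₁ − p₀) / (1 − p₀).
PS = (0.086196 − 0.01901) / (1 − 0.01901) = 0.067186 / 0.98099 ≈ 0.0685

PS ≈ 0.068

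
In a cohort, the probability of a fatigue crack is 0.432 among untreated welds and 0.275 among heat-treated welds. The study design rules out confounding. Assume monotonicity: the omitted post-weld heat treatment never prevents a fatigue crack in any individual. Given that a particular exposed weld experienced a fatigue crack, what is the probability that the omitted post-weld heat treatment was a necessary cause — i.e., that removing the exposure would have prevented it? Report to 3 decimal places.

PN ≈ 0.363

Let p₁ = 0.432, p₀ = 0.275.
Under exogeneity and monotonicity, PN = (p₁ − p₀) / p₁.
PN = (0.432 − 0.275) / 0.432 = 0.157 / 0.432 ≈ 0.3634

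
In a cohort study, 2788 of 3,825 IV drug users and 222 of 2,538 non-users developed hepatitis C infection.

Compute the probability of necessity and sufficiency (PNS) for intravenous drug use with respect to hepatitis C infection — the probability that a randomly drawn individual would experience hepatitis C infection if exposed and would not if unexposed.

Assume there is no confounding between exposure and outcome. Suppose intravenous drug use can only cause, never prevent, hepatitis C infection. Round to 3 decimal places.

p₁ = P(outcome | exposed) = 2788/3825 = 0.72889
p₀ = P(outcome | unexposed) = 222/2538 = 0.08747
Under exogeneity and monotonicity, PNS = p₁ − p₀.
PNS = 0.72889 − 0.08747 = 0.64142

PNS ≈ 0.641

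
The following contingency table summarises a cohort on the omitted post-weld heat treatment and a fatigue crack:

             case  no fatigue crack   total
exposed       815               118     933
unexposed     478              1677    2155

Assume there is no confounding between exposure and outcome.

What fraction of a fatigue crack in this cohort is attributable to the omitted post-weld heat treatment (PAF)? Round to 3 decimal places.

PAF ≈ 0.470

p₁ = P(outcome | exposed) = 815/933 = 0.87353
p₀ = P(outcome | unexposed) = 478/2155 = 0.22181
Exposure prevalence π = 933/3088 = 0.30214; overall risk P(Y=1) = 0.41872.
Under exogeneity, PAF = [P(Y=1) − p₀]/P(Y=1).
PAF = (0.41872 − 0.22181) / 0.41872 ≈ 0.4703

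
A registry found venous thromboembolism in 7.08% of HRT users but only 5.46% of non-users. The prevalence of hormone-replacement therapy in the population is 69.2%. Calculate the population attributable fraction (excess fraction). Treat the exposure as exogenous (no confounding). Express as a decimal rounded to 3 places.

p₁ = 0.0708, p₀ = 0.0546.
Overall risk P(Y=1) = π·p₁ + (1−π)·p₀ = 0.692×0.0708 + 0.308×0.0546 = 0.06581.
Under exogeneity, PAF = [P(Y=1) − p₀] / P(Y=1).
PAF = (0.06581 − 0.0546) / 0.06581 ≈ 0.1703

PAF ≈ 0.170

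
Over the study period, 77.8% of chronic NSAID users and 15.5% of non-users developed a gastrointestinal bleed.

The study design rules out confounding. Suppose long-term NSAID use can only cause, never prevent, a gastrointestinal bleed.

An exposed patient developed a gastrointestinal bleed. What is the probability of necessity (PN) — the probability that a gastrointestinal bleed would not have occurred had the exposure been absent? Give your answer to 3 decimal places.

p₁ = 0.778, p₀ = 0.155.
Under exogeneity and monotonicity, PN = (p₁ − p₀) / p₁.
PN = (0.778 − 0.155) / 0.778 = 0.623 / 0.778 ≈ 0.8008

PN ≈ 0.801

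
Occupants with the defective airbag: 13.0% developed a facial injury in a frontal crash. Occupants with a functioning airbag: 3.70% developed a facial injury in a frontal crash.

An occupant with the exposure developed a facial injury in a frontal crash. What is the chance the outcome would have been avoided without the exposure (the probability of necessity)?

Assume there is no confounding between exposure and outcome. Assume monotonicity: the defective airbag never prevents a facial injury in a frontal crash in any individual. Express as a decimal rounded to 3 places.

p₁ = 0.13, p₀ = 0.037.
Under exogeneity and monotonicity, PN = (p₁ − p₀) / p₁.
PN = (0.13 − 0.037) / 0.13 = 0.093 / 0.13 ≈ 0.7154

PN ≈ 0.715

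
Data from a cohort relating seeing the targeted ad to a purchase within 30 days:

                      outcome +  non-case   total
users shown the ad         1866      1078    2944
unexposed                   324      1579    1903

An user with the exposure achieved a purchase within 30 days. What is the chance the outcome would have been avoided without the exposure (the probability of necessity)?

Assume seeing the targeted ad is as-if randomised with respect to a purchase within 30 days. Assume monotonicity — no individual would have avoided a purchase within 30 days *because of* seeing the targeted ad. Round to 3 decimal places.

PN ≈ 0.731

p₁ = P(outcome | exposed) = 1866/2944 = 0.63383
p₀ = P(outcome | unexposed) = 324/1903 = 0.17026
Under exogeneity and monotonicity, PN = (p₁ − p₀) / p₁.
PN = (0.63383 − 0.17026) / 0.63383 = 0.46357 / 0.63383 ≈ 0.7314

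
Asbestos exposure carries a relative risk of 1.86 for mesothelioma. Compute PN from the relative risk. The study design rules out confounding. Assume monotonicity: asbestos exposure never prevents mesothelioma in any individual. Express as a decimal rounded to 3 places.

Under exogeneity and monotonicity, PN = (RR − 1) / RR = 1 − 1/RR.
PN = (1.86 − 1) / 1.86 = 0.86 / 1.86 ≈ 0.4624

PN ≈ 0.462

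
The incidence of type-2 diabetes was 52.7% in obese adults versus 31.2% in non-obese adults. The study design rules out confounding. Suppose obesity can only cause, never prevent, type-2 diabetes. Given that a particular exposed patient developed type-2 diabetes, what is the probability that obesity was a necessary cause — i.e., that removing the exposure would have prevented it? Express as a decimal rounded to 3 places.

PN ≈ 0.408

p₁ = 0.527, p₀ = 0.312.
Under exogeneity and monotonicity, PN = (p₁ − p₀) / p₁.
PN = (0.527 − 0.312) / 0.527 = 0.215 / 0.527 ≈ 0.4080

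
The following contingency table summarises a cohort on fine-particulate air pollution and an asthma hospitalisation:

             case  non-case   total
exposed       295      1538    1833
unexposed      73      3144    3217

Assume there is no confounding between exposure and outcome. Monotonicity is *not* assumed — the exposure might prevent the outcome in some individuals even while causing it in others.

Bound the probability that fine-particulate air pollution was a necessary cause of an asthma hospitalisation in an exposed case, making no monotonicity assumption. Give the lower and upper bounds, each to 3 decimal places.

0.859 ≤ PN ≤ 1.000

p₁ = P(outcome | exposed) = 295/1833 = 0.16094
p₀ = P(outcome | unexposed) = 73/3217 = 0.022692
Under exogeneity alone the bounds on PN are max{0,(p₁−p₀)/p₁} ≤ PN ≤ min{1,(1−p₀)/p₁}.
  lower = (p₁ − p₀)/p₁ = 0.13825 / 0.16094 ≈ 0.8590
  upper = min{1, (1 − p₀)/p₁} = 0.97731 / 0.16094 ≈ 6.0726 → capped at 1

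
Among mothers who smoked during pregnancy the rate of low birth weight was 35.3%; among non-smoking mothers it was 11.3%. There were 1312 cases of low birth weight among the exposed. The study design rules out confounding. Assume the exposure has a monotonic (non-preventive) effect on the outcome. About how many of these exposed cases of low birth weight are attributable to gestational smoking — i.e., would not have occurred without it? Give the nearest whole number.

p₁ = 0.353, p₀ = 0.113.
PN = (p₁ − p₀)/p₁ = (0.353 − 0.113) / 0.353 ≈ 0.67989.
Attributable cases ≈ PN × (exposed cases) = 0.67989 × 1312 ≈ 892.01.

about 892 cases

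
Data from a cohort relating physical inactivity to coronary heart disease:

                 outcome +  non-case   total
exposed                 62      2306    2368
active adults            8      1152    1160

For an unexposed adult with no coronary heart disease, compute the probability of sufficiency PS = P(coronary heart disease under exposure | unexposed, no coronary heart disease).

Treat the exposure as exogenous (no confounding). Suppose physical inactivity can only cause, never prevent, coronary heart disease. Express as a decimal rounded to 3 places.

PS ≈ 0.019

p₁ = P(outcome | exposed) = 62/2368 = 0.026182
p₀ = P(outcome | unexposed) = 8/1160 = 0.0068966
Under exogeneity and monotonicity, PS = (p₁ − p₀) / (1 − p₀).
PS = (0.026182 − 0.0068966) / (1 − 0.0068966) = 0.019286 / 0.9931 ≈ 0.0194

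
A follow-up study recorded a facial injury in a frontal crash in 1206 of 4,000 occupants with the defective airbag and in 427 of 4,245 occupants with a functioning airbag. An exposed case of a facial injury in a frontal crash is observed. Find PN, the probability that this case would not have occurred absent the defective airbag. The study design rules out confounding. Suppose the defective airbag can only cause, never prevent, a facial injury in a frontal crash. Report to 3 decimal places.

PN ≈ 0.666

p₁ = P(outcome | exposed) = 1206/4000 = 0.3015
p₀ = P(outcome | unexposed) = 427/4245 = 0.10059
Under exogeneity and monotonicity, PN = (p₁ − p₀) / p₁.
PN = (0.3015 − 0.10059) / 0.3015 = 0.20091 / 0.3015 ≈ 0.6664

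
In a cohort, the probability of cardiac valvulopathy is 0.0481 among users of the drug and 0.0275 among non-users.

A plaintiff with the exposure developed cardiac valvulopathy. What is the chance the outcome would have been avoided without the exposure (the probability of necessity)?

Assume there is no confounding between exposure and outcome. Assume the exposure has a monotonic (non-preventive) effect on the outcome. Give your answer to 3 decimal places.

Let p₁ = 0.0481, p₀ = 0.0275.
Under exogeneity and monotonicity, PN = (p₁ − p₀) / p₁.
PN = (0.0481 − 0.0275) / 0.0481 = 0.0206 / 0.0481 ≈ 0.4283

PN ≈ 0.428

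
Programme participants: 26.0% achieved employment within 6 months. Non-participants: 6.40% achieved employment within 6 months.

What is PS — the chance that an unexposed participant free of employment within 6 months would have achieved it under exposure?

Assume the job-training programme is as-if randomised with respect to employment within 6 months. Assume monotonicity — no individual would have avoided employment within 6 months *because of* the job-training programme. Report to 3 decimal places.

PS ≈ 0.209

p₁ = 0.26, p₀ = 0.064.
Under exogeneity and monotonicity, PS = (p₁ − p₀) / (1 − p₀).
PS = (0.26 − 0.064) / (1 − 0.064) = 0.196 / 0.936 ≈ 0.2094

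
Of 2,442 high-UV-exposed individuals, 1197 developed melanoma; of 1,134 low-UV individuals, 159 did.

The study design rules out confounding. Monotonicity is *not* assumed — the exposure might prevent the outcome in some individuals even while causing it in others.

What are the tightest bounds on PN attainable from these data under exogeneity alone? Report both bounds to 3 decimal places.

0.714 ≤ PN ≤ 1.000

p₁ = P(outcome | exposed) = 1197/2442 = 0.49017
p₀ = P(outcome | unexposed) = 159/1134 = 0.14021
Under exogeneity alone the bounds on PN are max{0,(p₁−p₀)/p₁} ≤ PN ≤ min{1,(1−p₀)/p₁}.
  lower = (p₁ − p₀)/p₁ = 0.34996 / 0.49017 ≈ 0.7140
  upper = min{1, (1 − p₀)/p₁} = 0.85979 / 0.49017 ≈ 1.7541 → capped at 1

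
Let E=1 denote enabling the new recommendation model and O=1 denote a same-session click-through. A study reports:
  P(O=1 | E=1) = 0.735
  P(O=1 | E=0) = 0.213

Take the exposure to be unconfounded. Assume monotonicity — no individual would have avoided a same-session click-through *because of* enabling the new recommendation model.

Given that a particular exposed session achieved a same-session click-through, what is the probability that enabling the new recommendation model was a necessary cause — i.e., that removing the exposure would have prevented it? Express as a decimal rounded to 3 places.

Let p₁ = 0.735, p₀ = 0.213.
Under exogeneity and monotonicity, PN = (p₁ − p₀) / p₁.
PN = (0.735 − 0.213) / 0.735 = 0.522 / 0.735 ≈ 0.7102

PN ≈ 0.710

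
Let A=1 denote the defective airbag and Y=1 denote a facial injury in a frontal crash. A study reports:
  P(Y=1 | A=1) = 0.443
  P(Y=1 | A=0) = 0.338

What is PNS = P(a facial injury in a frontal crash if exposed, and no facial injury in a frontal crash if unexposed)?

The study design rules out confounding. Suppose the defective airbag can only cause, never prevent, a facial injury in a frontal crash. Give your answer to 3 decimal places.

Let p₁ = 0.443, p₀ = 0.338.
Under exogeneity and monotonicity, PNS = p₁ − p₀.
PNS = 0.443 − 0.338 = 0.105

PNS ≈ 0.105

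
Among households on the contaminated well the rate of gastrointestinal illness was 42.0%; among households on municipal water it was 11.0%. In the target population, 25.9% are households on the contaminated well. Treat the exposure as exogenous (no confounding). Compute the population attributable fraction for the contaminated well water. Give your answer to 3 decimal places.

p₁ = 0.42, p₀ = 0.11.
Overall risk P(Y=1) = π·p₁ + (1−π)·p₀ = 0.259×0.42 + 0.741×0.11 = 0.19029.
Under exogeneity, PAF = [P(Y=1) − p₀] / P(Y=1).
PAF = (0.19029 − 0.11) / 0.19029 ≈ 0.4219

PAF ≈ 0.422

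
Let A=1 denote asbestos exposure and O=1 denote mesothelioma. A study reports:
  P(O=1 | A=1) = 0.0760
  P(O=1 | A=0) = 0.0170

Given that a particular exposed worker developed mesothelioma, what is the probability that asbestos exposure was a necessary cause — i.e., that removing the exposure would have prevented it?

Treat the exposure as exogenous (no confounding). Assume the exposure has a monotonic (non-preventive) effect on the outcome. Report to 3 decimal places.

Let p₁ = 0.076, p₀ = 0.017.
Under exogeneity and monotonicity, PN = (p₁ − p₀) / p₁.
PN = (0.076 − 0.017) / 0.076 = 0.059 / 0.076 ≈ 0.7763

PN ≈ 0.776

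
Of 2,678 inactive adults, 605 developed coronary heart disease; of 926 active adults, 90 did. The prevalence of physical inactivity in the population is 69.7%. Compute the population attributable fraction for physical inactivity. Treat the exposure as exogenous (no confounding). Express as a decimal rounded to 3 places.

PAF ≈ 0.480

p₁ = P(outcome | exposed) = 605/2678 = 0.22591
p₀ = P(outcome | unexposed) = 90/926 = 0.097192
Overall risk P(Y=1) = π·p₁ + (1−π)·p₀ = 0.697×0.22591 + 0.303×0.097192 = 0.18691.
Under exogeneity, PAF = [P(Y=1) − p₀] / P(Y=1).
PAF = (0.18691 − 0.097192) / 0.18691 ≈ 0.4800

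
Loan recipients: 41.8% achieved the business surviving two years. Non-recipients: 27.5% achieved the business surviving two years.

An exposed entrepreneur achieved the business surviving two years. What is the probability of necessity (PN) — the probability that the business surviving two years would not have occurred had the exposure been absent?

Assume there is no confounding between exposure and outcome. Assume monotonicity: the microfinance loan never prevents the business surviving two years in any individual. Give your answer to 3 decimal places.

p₁ = 0.418, p₀ = 0.275.
Under exogeneity and monotonicity, PN = (p₁ − p₀) / p₁.
PN = (0.418 − 0.275) / 0.418 = 0.143 / 0.418 ≈ 0.3421

PN ≈ 0.342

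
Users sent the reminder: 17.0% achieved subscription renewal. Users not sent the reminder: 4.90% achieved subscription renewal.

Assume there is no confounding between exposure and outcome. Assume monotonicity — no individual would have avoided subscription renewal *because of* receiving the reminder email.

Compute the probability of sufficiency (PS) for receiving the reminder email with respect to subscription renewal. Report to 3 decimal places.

PS ≈ 0.127

p₁ = 0.17, p₀ = 0.049.
Under exogeneity and monotonicity, PS = (p₁ − p₀) / (1 − p₀).
PS = (0.17 − 0.049) / (1 − 0.049) = 0.121 / 0.951 ≈ 0.1272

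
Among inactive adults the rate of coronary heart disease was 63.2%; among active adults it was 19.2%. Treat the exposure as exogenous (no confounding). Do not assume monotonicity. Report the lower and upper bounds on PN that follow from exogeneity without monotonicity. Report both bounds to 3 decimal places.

p₁ = 0.632, p₀ = 0.192.
Under exogeneity alone the bounds on PN are max{0,(p₁−p₀)/p₁} ≤ PN ≤ min{1,(1−p₀)/p₁}.
  lower = (p₁ − p₀)/p₁ = 0.44 / 0.632 ≈ 0.6962
  upper = min{1, (1 − p₀)/p₁} = 0.808 / 0.632 ≈ 1.2785 → capped at 1

0.696 ≤ PN ≤ 1.000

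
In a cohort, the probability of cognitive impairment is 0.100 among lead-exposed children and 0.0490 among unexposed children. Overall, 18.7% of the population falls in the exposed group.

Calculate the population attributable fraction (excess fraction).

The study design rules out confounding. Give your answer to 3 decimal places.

PAF ≈ 0.163

Let p₁ = 0.1, p₀ = 0.049.
Overall risk P(Y=1) = π·p₁ + (1−π)·p₀ = 0.187×0.1 + 0.813×0.049 = 0.058537.
Under exogeneity, PAF = [P(Y=1) − p₀] / P(Y=1).
PAF = (0.058537 − 0.049) / 0.058537 ≈ 0.1629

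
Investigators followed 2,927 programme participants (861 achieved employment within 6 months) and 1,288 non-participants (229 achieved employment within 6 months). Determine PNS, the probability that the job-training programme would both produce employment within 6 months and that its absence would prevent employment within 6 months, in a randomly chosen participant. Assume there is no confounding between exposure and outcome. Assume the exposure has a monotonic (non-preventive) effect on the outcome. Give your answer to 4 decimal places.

PNS ≈ 0.1164

p₁ = P(outcome | exposed) = 861/2927 = 0.29416
p₀ = P(outcome | unexposed) = 229/1288 = 0.1778
Under exogeneity and monotonicity, PNS = p₁ − p₀.
PNS = 0.29416 − 0.1778 = 0.11636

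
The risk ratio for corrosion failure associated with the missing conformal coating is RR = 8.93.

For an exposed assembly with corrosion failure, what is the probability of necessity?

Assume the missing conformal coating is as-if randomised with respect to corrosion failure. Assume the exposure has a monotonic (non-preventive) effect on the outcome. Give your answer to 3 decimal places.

Under exogeneity and monotonicity, PN = (RR − 1) / RR = 1 − 1/RR.
PN = (8.93 − 1) / 8.93 = 7.93 / 8.93 ≈ 0.8880

PN ≈ 0.888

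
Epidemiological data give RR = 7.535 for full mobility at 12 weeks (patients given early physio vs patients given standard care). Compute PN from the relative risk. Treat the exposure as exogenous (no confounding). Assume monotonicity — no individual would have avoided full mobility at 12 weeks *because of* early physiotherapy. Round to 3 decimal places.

Under exogeneity and monotonicity, PN = (RR − 1) / RR = 1 − 1/RR.
PN = (7.535 − 1) / 7.535 = 6.535 / 7.535 ≈ 0.8673

PN ≈ 0.867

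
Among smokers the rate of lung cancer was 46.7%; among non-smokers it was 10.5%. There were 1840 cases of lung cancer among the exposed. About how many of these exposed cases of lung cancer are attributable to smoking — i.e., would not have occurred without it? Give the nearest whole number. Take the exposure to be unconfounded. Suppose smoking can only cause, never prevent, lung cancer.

about 1426 cases

p₁ = 0.467, p₀ = 0.105.
PN = (p₁ − p₀)/p₁ = (0.467 − 0.105) / 0.467 ≈ 0.77516.
Attributable cases ≈ PN × (exposed cases) = 0.77516 × 1840 ≈ 1426.30.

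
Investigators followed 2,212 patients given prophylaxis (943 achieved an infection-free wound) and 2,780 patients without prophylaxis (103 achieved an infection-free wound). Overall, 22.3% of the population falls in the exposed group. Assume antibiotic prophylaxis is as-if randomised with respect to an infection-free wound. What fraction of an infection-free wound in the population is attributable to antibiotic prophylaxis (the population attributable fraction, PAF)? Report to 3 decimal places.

PAF ≈ 0.701

p₁ = P(outcome | exposed) = 943/2212 = 0.42631
p₀ = P(outcome | unexposed) = 103/2780 = 0.03705
Overall risk P(Y=1) = π·p₁ + (1−π)·p₀ = 0.223×0.42631 + 0.777×0.03705 = 0.12386.
Under exogeneity, PAF = [P(Y=1) − p₀] / P(Y=1).
PAF = (0.12386 − 0.03705) / 0.12386 ≈ 0.7009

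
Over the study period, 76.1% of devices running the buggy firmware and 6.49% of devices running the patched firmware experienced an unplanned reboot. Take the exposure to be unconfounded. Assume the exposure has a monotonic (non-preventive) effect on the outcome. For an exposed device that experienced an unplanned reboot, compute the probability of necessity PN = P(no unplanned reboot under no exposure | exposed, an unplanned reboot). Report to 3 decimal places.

PN ≈ 0.915

p₁ = 0.761, p₀ = 0.0649.
Under exogeneity and monotonicity, PN = (p₁ − p₀) / p₁.
PN = (0.761 − 0.0649) / 0.761 = 0.6961 / 0.761 ≈ 0.9147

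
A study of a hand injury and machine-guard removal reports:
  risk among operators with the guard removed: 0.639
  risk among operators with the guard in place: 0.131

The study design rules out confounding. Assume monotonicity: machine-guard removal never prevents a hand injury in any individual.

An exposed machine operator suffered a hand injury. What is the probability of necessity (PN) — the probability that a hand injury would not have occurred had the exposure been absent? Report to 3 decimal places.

Let p₁ = 0.639, p₀ = 0.131.
Under exogeneity and monotonicity, PN = (p₁ − p₀) / p₁.
PN = (0.639 − 0.131) / 0.639 = 0.508 / 0.639 ≈ 0.7950

PN ≈ 0.795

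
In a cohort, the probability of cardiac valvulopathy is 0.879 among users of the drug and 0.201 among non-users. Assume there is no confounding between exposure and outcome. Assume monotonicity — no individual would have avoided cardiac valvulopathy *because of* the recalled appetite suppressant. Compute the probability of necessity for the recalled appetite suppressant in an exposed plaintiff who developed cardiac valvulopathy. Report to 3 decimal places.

PN ≈ 0.771

Let p₁ = 0.879, p₀ = 0.201.
Under exogeneity and monotonicity, PN = (p₁ − p₀) / p₁.
PN = (0.879 − 0.201) / 0.879 = 0.678 / 0.879 ≈ 0.7713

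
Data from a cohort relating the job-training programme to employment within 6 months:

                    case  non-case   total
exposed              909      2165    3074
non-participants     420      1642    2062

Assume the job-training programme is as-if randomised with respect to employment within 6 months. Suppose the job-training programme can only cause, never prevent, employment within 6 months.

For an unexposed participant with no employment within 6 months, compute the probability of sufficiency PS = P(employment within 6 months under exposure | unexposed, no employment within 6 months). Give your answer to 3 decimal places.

p₁ = P(outcome | exposed) = 909/3074 = 0.29571
p₀ = P(outcome | unexposed) = 420/2062 = 0.20369
Under exogeneity and monotonicity, PS = (p₁ − p₀)/(1 − p₀).
PS = (0.29571 − 0.20369) / 0.79631 ≈ 0.1156

PS ≈ 0.116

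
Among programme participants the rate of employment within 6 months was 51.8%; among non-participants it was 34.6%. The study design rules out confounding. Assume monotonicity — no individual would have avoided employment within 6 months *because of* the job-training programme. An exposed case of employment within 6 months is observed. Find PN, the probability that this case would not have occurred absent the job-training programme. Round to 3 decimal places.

p₁ = 0.518, p₀ = 0.346.
Under exogeneity and monotonicity, PN = (p₁ − p₀) / p₁.
PN = (0.518 − 0.346) / 0.518 = 0.172 / 0.518 ≈ 0.3320

PN ≈ 0.332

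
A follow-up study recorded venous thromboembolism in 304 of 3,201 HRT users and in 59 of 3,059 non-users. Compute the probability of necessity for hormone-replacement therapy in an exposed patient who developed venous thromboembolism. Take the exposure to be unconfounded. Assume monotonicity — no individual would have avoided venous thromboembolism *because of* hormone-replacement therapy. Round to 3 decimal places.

p₁ = P(outcome | exposed) = 304/3201 = 0.09497
p₀ = P(outcome | unexposed) = 59/3059 = 0.019287
Under exogeneity and monotonicity, PN = (p₁ − p₀) / p₁.
PN = (0.09497 − 0.019287) / 0.09497 = 0.075683 / 0.09497 ≈ 0.7969

PN ≈ 0.797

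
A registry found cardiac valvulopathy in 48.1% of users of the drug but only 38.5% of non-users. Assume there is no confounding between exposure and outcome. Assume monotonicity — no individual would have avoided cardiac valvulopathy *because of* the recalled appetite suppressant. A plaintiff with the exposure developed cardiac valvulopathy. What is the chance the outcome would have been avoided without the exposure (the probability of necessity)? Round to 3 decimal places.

p₁ = 0.481, p₀ = 0.385.
Under exogeneity and monotonicity, PN = (p₁ − p₀) / p₁.
PN = (0.481 − 0.385) / 0.481 = 0.096 / 0.481 ≈ 0.1996

PN ≈ 0.200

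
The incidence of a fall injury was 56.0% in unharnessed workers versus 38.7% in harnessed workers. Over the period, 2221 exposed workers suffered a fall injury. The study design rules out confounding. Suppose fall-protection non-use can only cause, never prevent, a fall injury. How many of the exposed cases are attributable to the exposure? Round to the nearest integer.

about 686 cases

p₁ = 0.56, p₀ = 0.387.
PN = (p₁ − p₀)/p₁ = (0.56 − 0.387) / 0.56 ≈ 0.30893.
Attributable cases ≈ PN × (exposed cases) = 0.30893 × 2221 ≈ 686.13.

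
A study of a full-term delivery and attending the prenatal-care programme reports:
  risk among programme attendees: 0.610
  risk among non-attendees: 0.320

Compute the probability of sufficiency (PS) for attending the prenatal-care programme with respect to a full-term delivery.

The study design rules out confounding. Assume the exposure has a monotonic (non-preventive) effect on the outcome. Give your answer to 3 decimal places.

PS ≈ 0.426

Let p₁ = 0.61, p₀ = 0.32.
Under exogeneity and monotonicity, PS = (p₁ − p₀) / (1 − p₀).
PS = (0.61 − 0.32) / (1 − 0.32) = 0.29 / 0.68 ≈ 0.4265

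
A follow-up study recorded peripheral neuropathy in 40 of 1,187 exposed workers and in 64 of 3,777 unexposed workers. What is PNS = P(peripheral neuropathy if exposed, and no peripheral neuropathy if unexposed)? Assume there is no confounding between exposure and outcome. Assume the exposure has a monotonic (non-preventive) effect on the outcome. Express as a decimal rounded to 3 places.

PNS ≈ 0.017

p₁ = P(outcome | exposed) = 40/1187 = 0.033698
p₀ = P(outcome | unexposed) = 64/3777 = 0.016945
Under exogeneity and monotonicity, PNS = p₁ − p₀.
PNS = 0.033698 − 0.016945 = 0.016754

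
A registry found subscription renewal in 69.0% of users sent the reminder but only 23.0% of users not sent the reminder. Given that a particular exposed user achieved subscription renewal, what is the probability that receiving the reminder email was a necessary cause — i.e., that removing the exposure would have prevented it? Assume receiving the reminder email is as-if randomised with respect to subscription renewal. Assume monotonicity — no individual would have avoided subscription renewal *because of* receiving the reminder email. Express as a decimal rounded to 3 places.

p₁ = 0.69, p₀ = 0.23.
Under exogeneity and monotonicity, PN = (p₁ − p₀) / p₁.
PN = (0.69 − 0.23) / 0.69 = 0.46 / 0.69 ≈ 0.6667

PN ≈ 0.667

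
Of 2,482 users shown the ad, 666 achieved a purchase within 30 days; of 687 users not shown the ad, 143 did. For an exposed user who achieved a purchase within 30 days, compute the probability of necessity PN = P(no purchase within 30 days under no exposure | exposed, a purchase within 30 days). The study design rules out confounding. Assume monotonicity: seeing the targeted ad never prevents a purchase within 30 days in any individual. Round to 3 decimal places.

PN ≈ 0.224

p₁ = P(outcome | exposed) = 666/2482 = 0.26833
p₀ = P(outcome | unexposed) = 143/687 = 0.20815
Under exogeneity and monotonicity, PN = (p₁ − p₀) / p₁.
PN = (0.26833 − 0.20815) / 0.26833 = 0.060181 / 0.26833 ≈ 0.2243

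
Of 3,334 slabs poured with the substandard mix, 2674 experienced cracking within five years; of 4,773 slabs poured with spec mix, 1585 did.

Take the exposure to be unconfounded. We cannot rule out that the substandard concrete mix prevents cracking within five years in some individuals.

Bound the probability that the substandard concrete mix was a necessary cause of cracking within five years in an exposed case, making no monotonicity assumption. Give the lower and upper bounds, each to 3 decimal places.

0.586 ≤ PN ≤ 0.833

p₁ = P(outcome | exposed) = 2674/3334 = 0.80204
p₀ = P(outcome | unexposed) = 1585/4773 = 0.33208
Under exogeneity alone the bounds on PN are max{0,(p₁−p₀)/p₁} ≤ PN ≤ min{1,(1−p₀)/p₁}.
  lower = (p₁ − p₀)/p₁ = 0.46996 / 0.80204 ≈ 0.5860
  upper = min{1, (1 − p₀)/p₁} = 0.66792 / 0.80204 ≈ 0.8328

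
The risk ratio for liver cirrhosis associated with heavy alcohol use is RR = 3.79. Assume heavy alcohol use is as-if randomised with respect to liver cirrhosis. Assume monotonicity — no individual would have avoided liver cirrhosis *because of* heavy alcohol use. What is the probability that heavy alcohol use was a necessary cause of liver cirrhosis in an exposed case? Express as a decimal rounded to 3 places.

PN ≈ 0.736

Under exogeneity and monotonicity, PN = (RR − 1) / RR = 1 − 1/RR.
PN = (3.79 − 1) / 3.79 = 2.79 / 3.79 ≈ 0.7361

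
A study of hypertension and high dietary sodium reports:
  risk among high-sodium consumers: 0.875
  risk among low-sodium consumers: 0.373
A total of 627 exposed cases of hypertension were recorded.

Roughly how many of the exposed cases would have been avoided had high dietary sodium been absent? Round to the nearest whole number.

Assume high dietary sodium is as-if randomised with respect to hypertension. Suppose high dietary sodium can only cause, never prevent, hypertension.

about 360 cases

Let p₁ = 0.875, p₀ = 0.373.
PN = (p₁ − p₀)/p₁ = (0.875 − 0.373) / 0.875 ≈ 0.57371.
Attributable cases ≈ PN × (exposed cases) = 0.57371 × 627 ≈ 359.72.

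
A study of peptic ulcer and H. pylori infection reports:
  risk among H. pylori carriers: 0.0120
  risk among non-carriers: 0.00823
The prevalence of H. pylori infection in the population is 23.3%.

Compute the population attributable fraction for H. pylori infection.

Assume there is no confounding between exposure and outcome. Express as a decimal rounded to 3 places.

Let p₁ = 0.012, p₀ = 0.00823.
Overall risk P(Y=1) = π·p₁ + (1−π)·p₀ = 0.233×0.012 + 0.767×0.00823 = 0.0091084.
Under exogeneity, PAF = [P(Y=1) − p₀] / P(Y=1).
PAF = (0.0091084 − 0.00823) / 0.0091084 ≈ 0.0964

PAF ≈ 0.096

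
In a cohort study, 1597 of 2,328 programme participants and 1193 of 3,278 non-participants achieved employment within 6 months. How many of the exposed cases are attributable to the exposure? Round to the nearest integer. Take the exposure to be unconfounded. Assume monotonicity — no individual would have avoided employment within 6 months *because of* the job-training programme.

p₁ = P(outcome | exposed) = 1597/2328 = 0.686
p₀ = P(outcome | unexposed) = 1193/3278 = 0.36394
PN = (p₁ − p₀)/p₁ = (0.686 − 0.36394) / 0.686 ≈ 0.46947.
Attributable cases ≈ PN × (exposed cases) = 0.46947 × 1597 ≈ 749.74.

about 750 cases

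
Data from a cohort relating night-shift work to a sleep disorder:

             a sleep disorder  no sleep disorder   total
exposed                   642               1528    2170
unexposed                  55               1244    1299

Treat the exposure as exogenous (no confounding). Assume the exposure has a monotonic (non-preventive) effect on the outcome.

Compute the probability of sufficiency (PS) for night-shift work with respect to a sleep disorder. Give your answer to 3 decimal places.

p₁ = P(outcome | exposed) = 642/2170 = 0.29585
p₀ = P(outcome | unexposed) = 55/1299 = 0.04234
Under exogeneity and monotonicity, PS = (p₁ − p₀)/(1 − p₀).
PS = (0.29585 − 0.04234) / 0.95766 ≈ 0.2647

PS ≈ 0.265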